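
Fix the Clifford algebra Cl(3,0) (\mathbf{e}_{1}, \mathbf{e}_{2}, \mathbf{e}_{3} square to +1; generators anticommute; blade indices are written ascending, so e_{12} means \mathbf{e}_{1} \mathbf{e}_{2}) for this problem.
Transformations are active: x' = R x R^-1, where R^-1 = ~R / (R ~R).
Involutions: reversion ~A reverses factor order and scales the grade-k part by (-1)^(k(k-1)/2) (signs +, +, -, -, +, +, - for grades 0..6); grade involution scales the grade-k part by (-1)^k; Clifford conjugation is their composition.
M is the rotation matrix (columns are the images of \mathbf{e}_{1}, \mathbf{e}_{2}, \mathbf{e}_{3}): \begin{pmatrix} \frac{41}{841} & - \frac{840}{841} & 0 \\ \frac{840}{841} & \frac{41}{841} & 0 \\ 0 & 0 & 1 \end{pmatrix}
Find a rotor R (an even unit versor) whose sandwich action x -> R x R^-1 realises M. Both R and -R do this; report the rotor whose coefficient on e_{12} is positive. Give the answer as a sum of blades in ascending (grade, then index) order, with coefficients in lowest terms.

Method: write R = a + b12*e_{12} + b13*e_{13} + b23*e_{23} with a^2 + b12^2 + b13^2 + b23^2 = 1 (so R^-1 = ~R). Expanding the columns R e_j ~R gives tr M = 4a^2 - 1 and, from the antisymmetric part, M21 - M12 = -4a*b12, M13 - M31 = 4a*b13, M32 - M23 = -4a*b23.
Here tr M = \frac{923}{841}, so a^2 = (1 + tr M)/4 = \frac{441}{841} and a = ±\frac{21}{29}. Taking a = \frac{21}{29}: M21 - M12 = \frac{1680}{841}, M13 - M31 = 0, M32 - M23 = 0, giving b12 = -\frac{20}{29}, b13 = 0, b23 = 0, i.e. R = \frac{21}{29} - \frac{20}{29} e_{12}.
Its e_{12} coefficient is negative, so report the other preimage -R.
Answer: -\frac{21}{29} + \frac{20}{29} e_{12}. Sheet selection: the two-to-one cover makes ±R indistinguishable at the matrix level (trace \frac{923}{841}), so uniqueness comes from the required sign on e_{12}.


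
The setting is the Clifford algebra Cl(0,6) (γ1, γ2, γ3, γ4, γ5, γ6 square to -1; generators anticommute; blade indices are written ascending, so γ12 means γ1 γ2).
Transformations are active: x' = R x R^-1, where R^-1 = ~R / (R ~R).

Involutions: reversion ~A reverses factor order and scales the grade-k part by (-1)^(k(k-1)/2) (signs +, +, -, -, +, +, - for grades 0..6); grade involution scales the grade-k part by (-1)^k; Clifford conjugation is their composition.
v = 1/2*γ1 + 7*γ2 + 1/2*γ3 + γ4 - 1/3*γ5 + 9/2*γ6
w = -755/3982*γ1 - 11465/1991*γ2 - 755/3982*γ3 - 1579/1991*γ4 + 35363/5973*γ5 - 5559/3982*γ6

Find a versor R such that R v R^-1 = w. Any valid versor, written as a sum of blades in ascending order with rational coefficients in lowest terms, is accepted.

Since q(v) = q(w) = -2551/36, the sum R = v + w = 618/1991*γ1 + 2472/1991*γ2 + 618/1991*γ3 + 412/1991*γ4 + 11124/1991*γ5 + 6180/1991*γ6 does the job whenever invertible.
Answer: 618/1991*γ1 + 2472/1991*γ2 + 618/1991*γ3 + 412/1991*γ4 + 11124/1991*γ5 + 6180/1991*γ6


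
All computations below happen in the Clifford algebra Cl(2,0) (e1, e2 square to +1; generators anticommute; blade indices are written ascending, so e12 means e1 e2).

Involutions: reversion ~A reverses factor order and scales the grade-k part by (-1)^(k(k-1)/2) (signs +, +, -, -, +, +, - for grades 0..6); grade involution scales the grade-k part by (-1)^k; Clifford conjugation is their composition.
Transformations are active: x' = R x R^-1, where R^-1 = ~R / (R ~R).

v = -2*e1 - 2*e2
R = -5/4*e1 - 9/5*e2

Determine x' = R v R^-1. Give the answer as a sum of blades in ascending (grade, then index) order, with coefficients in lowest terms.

~R = -5/4*e1 - 9/5*e2, and R ~R = 1921/400, so R^-1 = ~R / (1921/400).
R v = 61/10 - 11/10*e12
Answer: -2258/1921*e1 - 4942/1921*e2


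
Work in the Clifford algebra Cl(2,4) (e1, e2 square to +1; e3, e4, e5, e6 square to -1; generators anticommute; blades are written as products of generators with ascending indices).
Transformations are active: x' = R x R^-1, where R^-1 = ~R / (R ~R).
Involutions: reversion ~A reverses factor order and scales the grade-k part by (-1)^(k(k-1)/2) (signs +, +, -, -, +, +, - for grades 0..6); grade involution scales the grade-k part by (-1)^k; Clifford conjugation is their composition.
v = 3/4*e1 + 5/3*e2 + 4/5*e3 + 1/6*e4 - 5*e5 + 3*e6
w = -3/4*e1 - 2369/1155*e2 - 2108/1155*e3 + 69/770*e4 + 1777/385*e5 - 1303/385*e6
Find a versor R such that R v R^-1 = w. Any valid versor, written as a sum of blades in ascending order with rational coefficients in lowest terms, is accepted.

Equal squares first: v^2 = w^2 = -12531/400. Then v + w = -148/385*e2 - 1184/1155*e3 + 296/1155*e4 - 148/385*e5 - 148/385*e6 is a versor taking v to w, provided it is invertible.
Answer: -148/385*e2 - 1184/1155*e3 + 296/1155*e4 - 148/385*e5 - 148/385*e6


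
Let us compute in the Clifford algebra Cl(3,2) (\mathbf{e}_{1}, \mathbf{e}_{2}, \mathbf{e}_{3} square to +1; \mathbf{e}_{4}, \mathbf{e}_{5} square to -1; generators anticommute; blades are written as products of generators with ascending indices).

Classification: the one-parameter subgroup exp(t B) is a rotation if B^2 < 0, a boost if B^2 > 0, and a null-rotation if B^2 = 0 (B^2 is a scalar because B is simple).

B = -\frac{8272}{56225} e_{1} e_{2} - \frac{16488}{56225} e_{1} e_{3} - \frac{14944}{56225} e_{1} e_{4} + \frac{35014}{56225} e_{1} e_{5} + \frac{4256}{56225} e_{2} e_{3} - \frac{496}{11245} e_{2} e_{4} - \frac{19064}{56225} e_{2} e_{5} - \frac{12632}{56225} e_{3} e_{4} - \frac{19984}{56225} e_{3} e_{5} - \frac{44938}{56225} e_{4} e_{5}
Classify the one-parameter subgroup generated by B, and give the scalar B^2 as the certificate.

B^2 term by term: the squares give (-\frac{8272}{56225})^2*(e_{1} e_{2})^2 + (-\frac{16488}{56225})^2*(e_{1} e_{3})^2 + (-\frac{14944}{56225})^2*(e_{1} e_{4})^2 + (\frac{35014}{56225})^2*(e_{1} e_{5})^2 + (\frac{4256}{56225})^2*(e_{2} e_{3})^2 + (-\frac{496}{11245})^2*(e_{2} e_{4})^2 + (-\frac{19064}{56225})^2*(e_{2} e_{5})^2 + (-\frac{12632}{56225})^2*(e_{3} e_{4})^2 + (-\frac{19984}{56225})^2*(e_{3} e_{5})^2 + (-\frac{44938}{56225})^2*(e_{4} e_{5})^2 = \frac{68425984}{3161250625}*(-1) + \frac{271854144}{3161250625}*(-1) + \frac{223323136}{3161250625}*(+1) + \frac{1225980196}{3161250625}*(+1) + \frac{18113536}{3161250625}*(-1) + \frac{246016}{126450025}*(+1) + \frac{363436096}{3161250625}*(+1) + \frac{159567424}{3161250625}*(+1) + \frac{399360256}{3161250625}*(+1) + \frac{2019423844}{3161250625}*(-1) = 0 (each basis 2-blade squares to minus the product of its generators' squares); cross terms between blades sharing an index anticommute and cancel; the commuting (index-disjoint) pairs give grade-4 terms 2*c*c'*(blade product), which cancel blade by blade — e_{1} e_{2} e_{3} e_{4}: \frac{208983808}{3161250625} - \frac{16356096}{632250125} - \frac{127203328}{3161250625} = 0; e_{1} e_{2} e_{3} e_{5}: \frac{330615296}{3161250625} - \frac{628654464}{3161250625} + \frac{298039168}{3161250625} = 0; e_{1} e_{2} e_{4} e_{5}: \frac{743454272}{3161250625} - \frac{569784832}{3161250625} - \frac{34733888}{632250125} = 0; e_{1} e_{3} e_{4} e_{5}: \frac{1481875488}{3161250625} - \frac{597281792}{3161250625} - \frac{884593696}{3161250625} = 0; e_{2} e_{3} e_{4} e_{5}: -\frac{382512256}{3161250625} - \frac{19824128}{632250125} + \frac{481632896}{3161250625} = 0 — confirming B is simple. So B^2 = 0.
Answer: null-rotation, certificate B^2 = 0. Because 0 is invariant under every versor sandwich, the classification follows from its sign alone.


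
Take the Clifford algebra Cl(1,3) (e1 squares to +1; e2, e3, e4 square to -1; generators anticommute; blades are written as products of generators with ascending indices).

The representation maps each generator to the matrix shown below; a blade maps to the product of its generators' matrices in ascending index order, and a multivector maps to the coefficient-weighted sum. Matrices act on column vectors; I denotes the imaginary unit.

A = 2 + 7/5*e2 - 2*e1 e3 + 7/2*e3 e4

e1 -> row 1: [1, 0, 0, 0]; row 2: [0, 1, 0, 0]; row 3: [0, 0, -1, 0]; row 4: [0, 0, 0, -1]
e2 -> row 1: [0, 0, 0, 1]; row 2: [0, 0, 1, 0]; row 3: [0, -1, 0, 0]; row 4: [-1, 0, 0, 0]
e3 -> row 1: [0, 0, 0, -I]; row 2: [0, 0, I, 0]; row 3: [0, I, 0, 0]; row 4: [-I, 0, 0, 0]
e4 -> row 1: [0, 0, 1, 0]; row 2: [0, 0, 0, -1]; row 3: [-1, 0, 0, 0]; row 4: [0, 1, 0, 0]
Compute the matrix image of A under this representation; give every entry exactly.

Bivector images (products of the table entries): rho(e1 e3) = rho(e1)rho(e3) = row 1: [0, 0, 0, -I]; row 2: [0, 0, I, 0]; row 3: [0, -I, 0, 0]; row 4: [I, 0, 0, 0]; rho(e3 e4) = rho(e3)rho(e4) = row 1: [0, -I, 0, 0]; row 2: [-I, 0, 0, 0]; row 3: [0, 0, 0, -I]; row 4: [0, 0, -I, 0].
M = (2)*1 + (7/5)*rho(e2) + (-2)*rho(e1 e3) + (7/2)*rho(e3 e4), summed entrywise (1 is the identity matrix):
Answer: row 1: [2, -7*I/2, 0, 7/5 + 2*I]; row 2: [-7*I/2, 2, 7/5 - 2*I, 0]; row 3: [0, -7/5 + 2*I, 2, -7*I/2]; row 4: [-7/5 - 2*I, 0, -7*I/2, 2]


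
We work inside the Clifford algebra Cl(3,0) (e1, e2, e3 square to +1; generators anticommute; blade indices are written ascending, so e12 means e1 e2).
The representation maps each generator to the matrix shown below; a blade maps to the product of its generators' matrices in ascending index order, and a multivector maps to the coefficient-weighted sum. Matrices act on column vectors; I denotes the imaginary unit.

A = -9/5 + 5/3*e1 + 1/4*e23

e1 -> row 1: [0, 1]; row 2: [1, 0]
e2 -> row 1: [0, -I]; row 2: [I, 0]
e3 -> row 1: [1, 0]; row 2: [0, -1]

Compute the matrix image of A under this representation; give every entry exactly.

Bivector images (products of the table entries): rho(e23) = rho(e2)rho(e3) = row 1: [0, I]; row 2: [I, 0].
M = (-9/5)*1 + (5/3)*rho(e1) + (1/4)*rho(e23), summed entrywise (1 is the identity matrix):
Answer: row 1: [-9/5, 5/3 + I/4]; row 2: [5/3 + I/4, -9/5]


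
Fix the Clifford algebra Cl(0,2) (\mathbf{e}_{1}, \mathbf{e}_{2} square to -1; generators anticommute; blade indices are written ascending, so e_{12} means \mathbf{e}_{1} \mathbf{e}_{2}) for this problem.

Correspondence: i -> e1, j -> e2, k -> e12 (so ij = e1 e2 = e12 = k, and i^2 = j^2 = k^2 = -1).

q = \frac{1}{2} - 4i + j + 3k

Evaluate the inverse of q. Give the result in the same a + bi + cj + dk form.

In blades: q = \frac{1}{2} - 4 e_{1} + e_{2} + 3 e_{12}.
With qbar = \frac{1}{2} + 4 e_{1} - e_{2} - 3 e_{12} (scalar fixed, mapped units negated), q qbar = \frac{105}{4} (the sum of squared coefficients), so q^-1 = qbar / (\frac{105}{4}) = \frac{2}{105} + \frac{16}{105} e_{1} - \frac{4}{105} e_{2} - \frac{4}{35} e_{12}; translating back:
Answer: \frac{2}{105} + \frac{16}{105}i - \frac{4}{105}j - \frac{4}{35}k


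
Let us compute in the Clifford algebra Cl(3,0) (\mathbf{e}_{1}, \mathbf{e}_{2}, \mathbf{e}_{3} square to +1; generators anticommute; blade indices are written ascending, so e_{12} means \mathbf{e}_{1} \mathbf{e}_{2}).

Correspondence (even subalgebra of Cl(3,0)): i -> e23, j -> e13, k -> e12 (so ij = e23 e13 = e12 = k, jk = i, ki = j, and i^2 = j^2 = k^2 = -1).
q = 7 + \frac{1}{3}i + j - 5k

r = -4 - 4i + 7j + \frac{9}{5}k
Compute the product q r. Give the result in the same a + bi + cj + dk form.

In blades: q = 7 - 5 e_{12} + e_{13} + \frac{1}{3} e_{23}, r = -4 + \frac{9}{5} e_{12} + 7 e_{13} - 4 e_{23}.
Distribute q over r term by term (generator squares from the signature, products reordered to ascending indices): (7)*r = -28 + \frac{63}{5} e_{12} + 49 e_{13} - 28 e_{23}; (-5 e_{12})*r = 9 + 20 e_{12} + 20 e_{13} + 35 e_{23}; (e_{13})*r = -7 + 4 e_{12} - 4 e_{13} + \frac{9}{5} e_{23}; (\frac{1}{3} e_{23})*r = \frac{4}{3} + \frac{7}{3} e_{12} - \frac{3}{5} e_{13} - \frac{4}{3} e_{23}.
Sum: -\frac{74}{3} + \frac{584}{15} e_{12} + \frac{322}{5} e_{13} + \frac{112}{15} e_{23}; translating back through the correspondence:
Answer: -\frac{74}{3} + \frac{112}{15}i + \frac{322}{5}j + \frac{584}{15}k


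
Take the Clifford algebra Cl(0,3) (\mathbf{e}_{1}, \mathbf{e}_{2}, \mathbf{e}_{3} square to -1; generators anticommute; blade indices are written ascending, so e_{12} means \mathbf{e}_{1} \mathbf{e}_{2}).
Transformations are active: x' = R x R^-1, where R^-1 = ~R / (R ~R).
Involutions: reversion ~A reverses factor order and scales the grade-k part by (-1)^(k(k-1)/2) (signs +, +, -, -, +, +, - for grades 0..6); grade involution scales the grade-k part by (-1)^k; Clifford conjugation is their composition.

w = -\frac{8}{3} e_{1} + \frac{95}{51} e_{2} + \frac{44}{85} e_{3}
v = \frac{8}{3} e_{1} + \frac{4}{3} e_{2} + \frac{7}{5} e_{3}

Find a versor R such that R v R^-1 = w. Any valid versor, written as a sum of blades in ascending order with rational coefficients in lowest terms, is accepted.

Sketch: the shared square -\frac{2441}{225} makes R = v + w = \frac{163}{51} e_{2} + \frac{163}{85} e_{3} the natural versor; its sandwich fixes that direction, negates (v - w)/2, and sends v to w.
Answer: \frac{163}{51} e_{2} + \frac{163}{85} e_{3}


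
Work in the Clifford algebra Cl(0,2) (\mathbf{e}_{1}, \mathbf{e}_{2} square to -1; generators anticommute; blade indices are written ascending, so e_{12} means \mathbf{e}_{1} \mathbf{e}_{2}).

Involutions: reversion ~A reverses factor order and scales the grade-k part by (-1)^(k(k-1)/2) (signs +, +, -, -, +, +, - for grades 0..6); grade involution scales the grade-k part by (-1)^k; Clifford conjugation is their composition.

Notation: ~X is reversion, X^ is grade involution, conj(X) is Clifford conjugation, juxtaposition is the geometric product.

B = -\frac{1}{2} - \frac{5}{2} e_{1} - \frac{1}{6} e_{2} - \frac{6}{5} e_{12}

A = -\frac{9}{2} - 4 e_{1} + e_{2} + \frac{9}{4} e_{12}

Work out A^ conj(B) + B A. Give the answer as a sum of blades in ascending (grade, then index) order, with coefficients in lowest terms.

first term: -\frac{617}{60} - \frac{593}{40} e_{1} + \frac{23}{40} e_{2} - \frac{403}{120} e_{12}
second term: -\frac{293}{60} + \frac{563}{40} e_{1} + \frac{427}{40} e_{2} + \frac{133}{120} e_{12}
Answer: -\frac{91}{6} - \frac{3}{4} e_{1} + \frac{45}{4} e_{2} - \frac{9}{4} e_{12}


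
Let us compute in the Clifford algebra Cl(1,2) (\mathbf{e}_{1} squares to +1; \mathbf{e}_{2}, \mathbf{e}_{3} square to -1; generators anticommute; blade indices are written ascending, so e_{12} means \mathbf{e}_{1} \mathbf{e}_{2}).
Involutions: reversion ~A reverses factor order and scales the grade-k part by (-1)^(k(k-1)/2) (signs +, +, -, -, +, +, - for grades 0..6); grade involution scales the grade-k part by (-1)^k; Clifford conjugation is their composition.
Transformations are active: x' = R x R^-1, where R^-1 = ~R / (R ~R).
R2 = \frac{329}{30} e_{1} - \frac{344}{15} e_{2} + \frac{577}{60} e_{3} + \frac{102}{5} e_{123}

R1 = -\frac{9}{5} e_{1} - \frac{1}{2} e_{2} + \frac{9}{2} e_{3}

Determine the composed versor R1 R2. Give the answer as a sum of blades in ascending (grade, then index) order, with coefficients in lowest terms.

Distribute over the terms of R1 (each basis-blade product reordered to ascending indices, repeated generators contracted through their squares):
(-\frac{9}{5} e_{1}) R2 = -\frac{987}{50} + \frac{1032}{25} e_{12} - \frac{1731}{100} e_{13} - \frac{918}{25} e_{23}
(-\frac{1}{2} e_{2}) R2 = -\frac{172}{15} + \frac{329}{60} e_{12} - \frac{51}{5} e_{13} - \frac{577}{120} e_{23}
(\frac{9}{2} e_{3}) R2 = -\frac{1731}{40} - \frac{459}{5} e_{12} - \frac{987}{20} e_{13} + \frac{516}{5} e_{23}
Summing the partial products and collecting blades:
Answer: -\frac{44689}{600} - \frac{13511}{300} e_{12} - \frac{3843}{50} e_{13} + \frac{37003}{600} e_{23}


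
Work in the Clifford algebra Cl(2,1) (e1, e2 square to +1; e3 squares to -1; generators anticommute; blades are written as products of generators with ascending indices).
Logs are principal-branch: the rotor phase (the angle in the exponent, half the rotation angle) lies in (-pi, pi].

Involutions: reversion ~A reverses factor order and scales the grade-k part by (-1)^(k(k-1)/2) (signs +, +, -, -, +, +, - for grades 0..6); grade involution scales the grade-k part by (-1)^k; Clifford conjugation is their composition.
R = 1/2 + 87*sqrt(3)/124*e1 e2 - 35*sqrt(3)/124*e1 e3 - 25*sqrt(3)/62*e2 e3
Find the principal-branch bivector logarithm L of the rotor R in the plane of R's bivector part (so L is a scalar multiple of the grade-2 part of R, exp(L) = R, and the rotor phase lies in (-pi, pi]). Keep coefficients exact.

The scalar part of R is 1/2, which fixes the principal-branch rotor phase; the unit plane is then the bivector part divided by the sine of that phase, and L is that plane scaled by the phase.
Concretely: cos(phase) = 1/2 gives phase = ±pi/3, and since phase/sin(phase) is even the sign is immaterial: L = (phase/sin(phase)) * <R>_2 = (2*sqrt(3)*pi/9) * <R>_2.
Answer: 29*pi/62*e1 e2 - 35*pi/186*e1 e3 - 25*pi/93*e2 e3


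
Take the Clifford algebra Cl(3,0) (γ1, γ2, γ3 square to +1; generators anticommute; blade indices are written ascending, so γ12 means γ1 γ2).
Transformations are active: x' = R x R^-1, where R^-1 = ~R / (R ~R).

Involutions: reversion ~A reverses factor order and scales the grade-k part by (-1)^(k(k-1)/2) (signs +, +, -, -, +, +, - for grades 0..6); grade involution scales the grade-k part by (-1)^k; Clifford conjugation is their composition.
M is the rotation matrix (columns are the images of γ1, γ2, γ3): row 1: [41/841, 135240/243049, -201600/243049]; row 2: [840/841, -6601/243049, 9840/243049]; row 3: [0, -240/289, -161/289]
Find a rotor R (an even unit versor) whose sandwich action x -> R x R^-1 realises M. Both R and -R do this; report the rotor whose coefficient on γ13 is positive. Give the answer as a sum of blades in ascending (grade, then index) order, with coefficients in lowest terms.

Method: write R = a + b12*γ12 + b13*γ13 + b23*γ23 with a^2 + b12^2 + b13^2 + b23^2 = 1 (so R^-1 = ~R). Expanding the columns R e_j ~R gives tr M = 4a^2 - 1 and, from the antisymmetric part, M21 - M12 = -4a*b12, M13 - M31 = 4a*b13, M32 - M23 = -4a*b23.
Here tr M = -130153/243049, so a^2 = (1 + tr M)/4 = 28224/243049 and a = ±168/493. Taking a = 168/493: M21 - M12 = 107520/243049, M13 - M31 = -201600/243049, M32 - M23 = -211680/243049, giving b12 = -160/493, b13 = -300/493, b23 = 315/493, i.e. R = 168/493 - 160/493*γ12 - 300/493*γ13 + 315/493*γ23.
Its γ13 coefficient is negative, so report the other preimage -R.
Answer: -168/493 + 160/493*γ12 + 300/493*γ13 - 315/493*γ23. Note: both R and -R realise this M (trace -130153/243049); the covering map identifies them, and the γ13-coefficient sign is the tie-breaker.


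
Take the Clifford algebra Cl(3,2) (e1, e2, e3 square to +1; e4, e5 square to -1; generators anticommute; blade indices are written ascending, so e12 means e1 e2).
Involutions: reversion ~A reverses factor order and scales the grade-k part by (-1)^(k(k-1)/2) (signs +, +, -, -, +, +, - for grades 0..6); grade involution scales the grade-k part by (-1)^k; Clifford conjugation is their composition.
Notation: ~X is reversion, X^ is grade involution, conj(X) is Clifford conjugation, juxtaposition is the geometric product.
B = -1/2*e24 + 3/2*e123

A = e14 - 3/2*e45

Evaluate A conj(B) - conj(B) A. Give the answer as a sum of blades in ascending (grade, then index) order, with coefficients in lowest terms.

first term: 1/2*e12 - 3/4*e25 - 3/2*e234 - 9/4*e12345
second term: -1/2*e12 + 3/4*e25 + 3/2*e234 - 9/4*e12345
Answer: e12 - 3/2*e25 - 3*e234


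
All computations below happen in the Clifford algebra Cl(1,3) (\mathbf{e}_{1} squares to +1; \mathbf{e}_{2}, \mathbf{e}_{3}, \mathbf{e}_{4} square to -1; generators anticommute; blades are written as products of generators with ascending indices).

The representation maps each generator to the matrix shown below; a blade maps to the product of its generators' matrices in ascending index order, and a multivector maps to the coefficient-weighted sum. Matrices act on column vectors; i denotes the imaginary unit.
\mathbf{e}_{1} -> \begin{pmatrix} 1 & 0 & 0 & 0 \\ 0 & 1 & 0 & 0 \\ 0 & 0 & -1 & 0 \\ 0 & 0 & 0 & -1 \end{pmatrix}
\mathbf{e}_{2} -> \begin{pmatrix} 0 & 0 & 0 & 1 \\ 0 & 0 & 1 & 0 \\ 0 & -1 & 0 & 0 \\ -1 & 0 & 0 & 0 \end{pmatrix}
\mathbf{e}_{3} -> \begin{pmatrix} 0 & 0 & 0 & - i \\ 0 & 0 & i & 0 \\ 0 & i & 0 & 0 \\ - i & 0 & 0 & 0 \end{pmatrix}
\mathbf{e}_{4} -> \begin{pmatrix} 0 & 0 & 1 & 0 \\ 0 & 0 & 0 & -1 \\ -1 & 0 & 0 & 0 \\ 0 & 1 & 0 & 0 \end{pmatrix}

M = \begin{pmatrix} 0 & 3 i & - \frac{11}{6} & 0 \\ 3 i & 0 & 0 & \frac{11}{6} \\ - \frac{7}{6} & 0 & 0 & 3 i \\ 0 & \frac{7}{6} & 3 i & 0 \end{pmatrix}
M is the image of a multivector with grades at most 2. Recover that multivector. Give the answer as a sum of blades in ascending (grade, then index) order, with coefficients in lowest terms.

Method: the blade images are trace-orthogonal — tr(rho(e_A) rho(e_B)^-1) = 4 if A = B and 0 otherwise — and rho(e_A)^-1 = (e_A)^2 * rho(e_A) with (e_A)^2 = +1 or -1, so the coefficient of e_A in the preimage is (e_A)^2 * tr(M rho(e_A))/4.
Nonzero projections over blades of grade <= 2: e_{4}: (e_{4})^2 = -1, tr(M rho(e_{4})) = \frac{4}{3}, coefficient -\frac{1}{3}; e_{1} e_{4}: (e_{1} e_{4})^2 = +1, tr(M rho(e_{1} e_{4})) = -6, coefficient -\frac{3}{2}; e_{3} e_{4}: (e_{3} e_{4})^2 = -1, tr(M rho(e_{3} e_{4})) = 12, coefficient -3. Every other blade of grade <= 2 projects to 0.
Answer: -\frac{1}{3} e_{4} - \frac{3}{2} e_{1} e_{4} - 3 e_{3} e_{4}


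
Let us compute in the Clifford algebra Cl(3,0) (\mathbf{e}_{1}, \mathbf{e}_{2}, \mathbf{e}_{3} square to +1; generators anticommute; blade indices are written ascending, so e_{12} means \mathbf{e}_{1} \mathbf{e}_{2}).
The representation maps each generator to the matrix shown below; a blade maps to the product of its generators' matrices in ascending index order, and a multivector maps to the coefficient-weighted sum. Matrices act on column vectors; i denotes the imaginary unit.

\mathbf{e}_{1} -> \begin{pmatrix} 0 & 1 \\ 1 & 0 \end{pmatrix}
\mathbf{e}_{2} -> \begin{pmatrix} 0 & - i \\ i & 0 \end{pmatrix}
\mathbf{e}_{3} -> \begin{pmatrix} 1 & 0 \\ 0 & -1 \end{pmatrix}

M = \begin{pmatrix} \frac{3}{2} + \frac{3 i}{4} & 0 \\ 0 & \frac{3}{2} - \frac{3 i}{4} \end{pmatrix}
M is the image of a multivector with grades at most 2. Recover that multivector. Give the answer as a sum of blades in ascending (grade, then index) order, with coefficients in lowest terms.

Method: 1, rho(e_{1}), rho(e_{2}), rho(e_{3}) form a trace-orthogonal basis of the 2x2 complex matrices (tr(X Y) = 2 if X = Y, else 0), so M = m0*1 + m1*rho(e_{1}) + m2*rho(e_{2}) + m3*rho(e_{3}) with m0 = tr(M)/2 = \frac{3}{2}, m1 = tr(M rho(e_{1}))/2 = 0, m2 = tr(M rho(e_{2}))/2 = 0, m3 = tr(M rho(e_{3}))/2 = \frac{3 i}{4}.
Multiplying table entries, the bivector images are rho(e_{12}) = i*rho(e_{3}), rho(e_{13}) = -i*rho(e_{2}), rho(e_{23}) = i*rho(e_{1}); with real blade coefficients the real parts of m0..m3 are the coefficients of 1, e_{1}, e_{2}, e_{3} and the imaginary parts give the bivectors (e_{23}: Im m1, e_{13}: -Im m2, e_{12}: Im m3).
Answer: \frac{3}{2} + \frac{3}{4} e_{12}


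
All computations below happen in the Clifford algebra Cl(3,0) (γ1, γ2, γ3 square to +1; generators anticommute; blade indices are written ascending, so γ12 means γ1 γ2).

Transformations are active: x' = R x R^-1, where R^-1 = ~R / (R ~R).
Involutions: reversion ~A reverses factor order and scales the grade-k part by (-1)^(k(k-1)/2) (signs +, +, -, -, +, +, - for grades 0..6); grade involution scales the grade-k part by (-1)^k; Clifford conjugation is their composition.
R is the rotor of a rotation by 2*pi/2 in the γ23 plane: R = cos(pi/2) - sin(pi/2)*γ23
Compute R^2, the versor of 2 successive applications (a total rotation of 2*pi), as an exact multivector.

Rotor phase runs at HALF the rotation angle; powers of one rotor simply add phase, so after 2 steps in γ23 the phase is 2*pi/2 = pi and R^2 = cos(pi) - sin(pi)*γ23.
cos(pi) = -1 and sin(pi) = 0, so R^2 = -1. The total rotation 2*pi is 1 full turn, so every vector returns to itself, yet the rotor is -1, on the OTHER sheet of the double cover (an odd number of 2*pi turns).
Answer: -1


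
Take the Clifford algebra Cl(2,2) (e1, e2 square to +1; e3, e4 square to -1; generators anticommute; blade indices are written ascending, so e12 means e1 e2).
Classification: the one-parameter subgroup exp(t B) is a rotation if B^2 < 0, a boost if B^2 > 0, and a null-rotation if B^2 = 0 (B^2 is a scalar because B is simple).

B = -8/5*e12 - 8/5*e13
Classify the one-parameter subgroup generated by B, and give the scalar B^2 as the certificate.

B^2 term by term: the squares give (-8/5)^2*(e12)^2 + (-8/5)^2*(e13)^2 = 64/25*(-1) + 64/25*(+1) = 0 (each basis 2-blade squares to minus the product of its generators' squares); cross terms between blades sharing an index anticommute and cancel. So B^2 = 0.
Answer: null-rotation, certificate B^2 = 0. Note: conjugating B changes its blade decomposition but never the scalar B^2 = 0, whose sign settles the classification.


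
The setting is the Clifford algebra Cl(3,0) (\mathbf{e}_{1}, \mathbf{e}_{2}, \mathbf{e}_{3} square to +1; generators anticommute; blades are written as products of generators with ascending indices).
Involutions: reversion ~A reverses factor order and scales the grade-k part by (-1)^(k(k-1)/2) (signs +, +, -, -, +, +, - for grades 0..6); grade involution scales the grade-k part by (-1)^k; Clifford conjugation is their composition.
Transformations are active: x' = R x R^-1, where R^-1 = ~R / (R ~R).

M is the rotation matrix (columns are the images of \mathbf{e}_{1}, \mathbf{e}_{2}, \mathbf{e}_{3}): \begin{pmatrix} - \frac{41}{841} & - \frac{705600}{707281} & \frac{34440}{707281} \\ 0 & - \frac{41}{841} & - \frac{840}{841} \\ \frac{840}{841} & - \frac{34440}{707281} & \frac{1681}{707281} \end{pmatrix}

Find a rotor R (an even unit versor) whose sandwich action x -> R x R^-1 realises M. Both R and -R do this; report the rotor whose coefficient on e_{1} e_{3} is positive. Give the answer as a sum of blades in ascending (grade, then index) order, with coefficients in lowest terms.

Method: write R = a + b12*e_{1} e_{2} + b13*e_{1} e_{3} + b23*e_{2} e_{3} with a^2 + b12^2 + b13^2 + b23^2 = 1 (so R^-1 = ~R). Expanding the columns R e_j ~R gives tr M = 4a^2 - 1 and, from the antisymmetric part, M21 - M12 = -4a*b12, M13 - M31 = 4a*b13, M32 - M23 = -4a*b23.
Here tr M = -\frac{67281}{707281}, so a^2 = (1 + tr M)/4 = \frac{160000}{707281} and a = ±\frac{400}{841}. Taking a = \frac{400}{841}: M21 - M12 = \frac{705600}{707281}, M13 - M31 = -\frac{672000}{707281}, M32 - M23 = \frac{672000}{707281}, giving b12 = -\frac{441}{841}, b13 = -\frac{420}{841}, b23 = -\frac{420}{841}, i.e. R = \frac{400}{841} - \frac{441}{841} e_{1} e_{2} - \frac{420}{841} e_{1} e_{3} - \frac{420}{841} e_{2} e_{3}.
Its e_{1} e_{3} coefficient is negative, so report the other preimage -R.
Answer: -\frac{400}{841} + \frac{441}{841} e_{1} e_{2} + \frac{420}{841} e_{1} e_{3} + \frac{420}{841} e_{2} e_{3}. Sheet selection: the two-to-one cover makes ±R indistinguishable at the matrix level (trace -\frac{67281}{707281}), so uniqueness comes from the required sign on e_{1} e_{3}.


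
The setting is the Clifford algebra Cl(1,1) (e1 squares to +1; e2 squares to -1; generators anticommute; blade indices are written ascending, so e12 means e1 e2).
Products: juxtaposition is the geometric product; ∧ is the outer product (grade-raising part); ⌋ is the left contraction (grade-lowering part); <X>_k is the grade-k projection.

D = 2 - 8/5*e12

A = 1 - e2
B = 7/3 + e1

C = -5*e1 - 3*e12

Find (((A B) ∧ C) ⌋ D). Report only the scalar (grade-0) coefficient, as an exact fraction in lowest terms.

step 1: 7/3 + e1 - 7/3*e2 + e12
step 2: -35/3*e1 - 56/3*e12
step 3: 448/15 + 56/3*e2
Answer: 448/15


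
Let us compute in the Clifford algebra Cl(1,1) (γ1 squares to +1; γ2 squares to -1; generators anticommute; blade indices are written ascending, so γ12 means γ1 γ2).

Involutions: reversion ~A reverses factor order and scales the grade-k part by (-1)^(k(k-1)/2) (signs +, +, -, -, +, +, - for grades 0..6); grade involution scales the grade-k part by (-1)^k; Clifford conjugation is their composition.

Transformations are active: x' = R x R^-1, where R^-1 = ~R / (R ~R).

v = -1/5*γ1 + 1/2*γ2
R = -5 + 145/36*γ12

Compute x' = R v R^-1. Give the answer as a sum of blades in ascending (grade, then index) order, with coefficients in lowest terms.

~R = -5 - 145/36*γ12, and R ~R = 11375/1296, so R^-1 = ~R / (11375/1296).
R v = -73/72*γ1 - 61/36*γ2
Answer: 3083/2275*γ1 + 6509/4550*γ2


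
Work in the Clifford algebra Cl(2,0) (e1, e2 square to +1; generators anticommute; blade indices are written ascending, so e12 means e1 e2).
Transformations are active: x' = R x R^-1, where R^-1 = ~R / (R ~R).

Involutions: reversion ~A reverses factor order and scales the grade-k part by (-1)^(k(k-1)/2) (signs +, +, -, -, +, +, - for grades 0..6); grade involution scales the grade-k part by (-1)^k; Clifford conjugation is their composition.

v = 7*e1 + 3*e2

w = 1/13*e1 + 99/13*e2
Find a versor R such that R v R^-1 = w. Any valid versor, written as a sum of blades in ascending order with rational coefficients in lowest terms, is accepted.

R = v + w = 92/13*e1 + 138/13*e2 works: the equal norms (58) guarantee its sandwich swaps v into w.
Answer: 92/13*e1 + 138/13*e2


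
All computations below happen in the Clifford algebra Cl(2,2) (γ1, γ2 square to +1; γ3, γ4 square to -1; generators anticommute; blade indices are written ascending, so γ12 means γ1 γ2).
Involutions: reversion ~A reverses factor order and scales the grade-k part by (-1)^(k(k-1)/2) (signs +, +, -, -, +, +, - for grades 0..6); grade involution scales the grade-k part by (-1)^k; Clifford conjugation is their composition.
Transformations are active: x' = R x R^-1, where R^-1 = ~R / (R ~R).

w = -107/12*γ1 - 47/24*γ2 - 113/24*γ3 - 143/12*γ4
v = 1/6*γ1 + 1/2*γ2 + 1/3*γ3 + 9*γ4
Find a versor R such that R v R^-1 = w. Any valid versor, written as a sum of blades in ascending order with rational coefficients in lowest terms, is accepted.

Why this works: both vectors square to -485/6, so q(v) = q(w) and R = v + w = -35/4*γ1 - 35/24*γ2 - 35/8*γ3 - 35/12*γ4 carries v to w — its own direction survives, the complement (v - w)/2 flips.
Answer: -35/4*γ1 - 35/24*γ2 - 35/8*γ3 - 35/12*γ4


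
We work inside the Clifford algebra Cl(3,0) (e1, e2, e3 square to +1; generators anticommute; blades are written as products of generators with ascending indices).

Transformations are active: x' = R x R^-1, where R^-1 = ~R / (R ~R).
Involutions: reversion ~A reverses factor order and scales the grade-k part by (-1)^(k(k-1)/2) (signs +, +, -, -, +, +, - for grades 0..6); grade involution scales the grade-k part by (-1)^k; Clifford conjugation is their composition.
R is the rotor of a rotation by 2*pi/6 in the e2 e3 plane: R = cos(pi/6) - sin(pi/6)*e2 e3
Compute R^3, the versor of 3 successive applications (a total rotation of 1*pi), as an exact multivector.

Rotor phase runs at HALF the rotation angle; powers of one rotor simply add phase, so after 3 steps in e2 e3 the phase is 3*pi/6 = pi/2 and R^3 = cos(pi/2) - sin(pi/2)*e2 e3.
cos(pi/2) = 0 and sin(pi/2) = 1, so R^3 = -e2 e3. The net rotation is 1*pi; the rotor keeps the half-angle phase exactly.
Answer: -e2 e3


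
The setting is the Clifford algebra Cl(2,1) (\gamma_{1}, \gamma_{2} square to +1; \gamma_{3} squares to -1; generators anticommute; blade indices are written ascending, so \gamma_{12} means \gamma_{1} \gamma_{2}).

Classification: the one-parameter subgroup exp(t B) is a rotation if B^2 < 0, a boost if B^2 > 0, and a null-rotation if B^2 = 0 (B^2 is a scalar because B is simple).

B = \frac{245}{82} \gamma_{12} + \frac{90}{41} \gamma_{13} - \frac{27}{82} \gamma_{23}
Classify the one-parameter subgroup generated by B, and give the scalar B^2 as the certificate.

B^2 term by term: the squares give (\frac{245}{82})^2*(\gamma_{12})^2 + (\frac{90}{41})^2*(\gamma_{13})^2 + (-\frac{27}{82})^2*(\gamma_{23})^2 = \frac{60025}{6724}*(-1) + \frac{8100}{1681}*(+1) + \frac{729}{6724}*(+1) = -4 (each basis 2-blade squares to minus the product of its generators' squares); cross terms between blades sharing an index anticommute and cancel. So B^2 = -4.
Answer: rotation, certificate B^2 = -4. B^2 = -4 is basis-independent, so its sign is the whole story.


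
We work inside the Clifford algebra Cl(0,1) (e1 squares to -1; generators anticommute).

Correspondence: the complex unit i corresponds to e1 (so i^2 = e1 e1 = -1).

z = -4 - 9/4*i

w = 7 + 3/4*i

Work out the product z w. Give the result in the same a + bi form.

In blades: z = -4 - 9/4*e1, w = 7 + 3/4*e1.
Distribute z over w term by term (generator squares from the signature, products reordered to ascending indices): (-4)*w = -28 - 3*e1; (-9/4*e1)*w = 27/16 - 63/4*e1.
Sum: -421/16 - 75/4*e1; translating back through the correspondence:
Answer: -421/16 - 75/4*i


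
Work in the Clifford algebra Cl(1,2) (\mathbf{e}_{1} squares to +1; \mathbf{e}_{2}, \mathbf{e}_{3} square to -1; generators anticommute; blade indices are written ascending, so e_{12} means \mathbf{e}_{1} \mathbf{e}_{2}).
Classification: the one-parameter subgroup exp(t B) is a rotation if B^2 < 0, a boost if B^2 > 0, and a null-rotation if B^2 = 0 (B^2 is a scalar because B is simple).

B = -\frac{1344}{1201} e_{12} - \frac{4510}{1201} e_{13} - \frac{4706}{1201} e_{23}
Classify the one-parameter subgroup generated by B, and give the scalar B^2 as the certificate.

B^2 term by term: the squares give (-\frac{1344}{1201})^2*(e_{12})^2 + (-\frac{4510}{1201})^2*(e_{13})^2 + (-\frac{4706}{1201})^2*(e_{23})^2 = \frac{1806336}{1442401}*(+1) + \frac{20340100}{1442401}*(+1) + \frac{22146436}{1442401}*(-1) = 0 (each basis 2-blade squares to minus the product of its generators' squares); cross terms between blades sharing an index anticommute and cancel. So B^2 = 0.
Answer: null-rotation, certificate B^2 = 0. One invariant decides it: the square 0 survives every conjugation, and its sign is exactly the classification.


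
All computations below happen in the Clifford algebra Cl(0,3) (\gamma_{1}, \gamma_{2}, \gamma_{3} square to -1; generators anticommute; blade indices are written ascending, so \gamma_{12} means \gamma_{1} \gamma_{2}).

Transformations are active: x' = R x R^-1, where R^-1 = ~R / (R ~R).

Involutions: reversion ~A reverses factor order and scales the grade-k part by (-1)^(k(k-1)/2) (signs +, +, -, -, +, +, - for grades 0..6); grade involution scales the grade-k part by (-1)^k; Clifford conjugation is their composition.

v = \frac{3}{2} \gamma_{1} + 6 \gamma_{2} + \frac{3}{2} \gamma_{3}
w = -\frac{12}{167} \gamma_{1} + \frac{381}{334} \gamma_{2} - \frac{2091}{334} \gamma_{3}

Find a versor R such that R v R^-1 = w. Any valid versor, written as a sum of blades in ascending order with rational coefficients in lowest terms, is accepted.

Why this works: both vectors square to -\frac{81}{2}, so q(v) = q(w) and R = v + w = \frac{477}{334} \gamma_{1} + \frac{2385}{334} \gamma_{2} - \frac{795}{167} \gamma_{3} carries v to w — its own direction survives, the complement (v - w)/2 flips.
Answer: \frac{477}{334} \gamma_{1} + \frac{2385}{334} \gamma_{2} - \frac{795}{167} \gamma_{3}


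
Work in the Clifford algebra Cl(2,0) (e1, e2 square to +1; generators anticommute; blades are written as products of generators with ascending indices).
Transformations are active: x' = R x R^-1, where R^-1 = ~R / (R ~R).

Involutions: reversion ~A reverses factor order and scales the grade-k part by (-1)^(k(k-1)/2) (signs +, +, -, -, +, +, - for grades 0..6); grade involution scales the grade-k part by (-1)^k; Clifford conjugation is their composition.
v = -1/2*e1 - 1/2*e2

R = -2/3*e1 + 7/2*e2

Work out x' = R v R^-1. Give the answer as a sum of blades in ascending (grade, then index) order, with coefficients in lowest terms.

~R = -2/3*e1 + 7/2*e2, and R ~R = 457/36, so R^-1 = ~R / (457/36).
R v = -17/12 + 25/12*e1 e2
Answer: 593/914*e1 - 257/914*e2


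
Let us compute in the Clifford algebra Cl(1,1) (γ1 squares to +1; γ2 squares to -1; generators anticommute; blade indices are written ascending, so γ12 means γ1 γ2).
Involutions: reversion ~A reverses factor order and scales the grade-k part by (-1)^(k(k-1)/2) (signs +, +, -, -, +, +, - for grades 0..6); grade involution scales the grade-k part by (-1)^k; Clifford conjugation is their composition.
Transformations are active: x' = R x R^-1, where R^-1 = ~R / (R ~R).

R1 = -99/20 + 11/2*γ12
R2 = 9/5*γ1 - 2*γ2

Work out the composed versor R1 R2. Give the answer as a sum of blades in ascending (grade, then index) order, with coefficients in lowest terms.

Distribute over the terms of R1 (each basis-blade product reordered to ascending indices, repeated generators contracted through their squares):
(-99/20) R2 = -891/100*γ1 + 99/10*γ2
(11/2*γ12) R2 = 11*γ1 - 99/10*γ2
Summing the partial products and collecting blades:
Answer: 209/100*γ1


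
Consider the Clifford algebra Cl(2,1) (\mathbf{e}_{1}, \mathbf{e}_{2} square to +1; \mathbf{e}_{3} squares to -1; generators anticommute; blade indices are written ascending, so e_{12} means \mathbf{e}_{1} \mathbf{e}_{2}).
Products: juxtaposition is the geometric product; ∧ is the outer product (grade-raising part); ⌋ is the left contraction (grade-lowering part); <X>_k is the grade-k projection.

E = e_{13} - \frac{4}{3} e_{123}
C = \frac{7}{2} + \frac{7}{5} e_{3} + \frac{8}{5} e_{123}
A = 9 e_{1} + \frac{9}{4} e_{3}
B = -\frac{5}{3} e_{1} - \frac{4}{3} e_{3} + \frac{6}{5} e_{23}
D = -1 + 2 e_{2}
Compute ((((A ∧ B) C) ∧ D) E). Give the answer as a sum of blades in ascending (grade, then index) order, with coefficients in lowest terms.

step 1: -\frac{33}{4} e_{13} + \frac{54}{5} e_{123}
step 2: \frac{432}{25} + \frac{231}{20} e_{1} + \frac{66}{5} e_{2} - \frac{378}{25} e_{12} - \frac{231}{8} e_{13} + \frac{189}{5} e_{123}
step 3: -\frac{432}{25} - \frac{231}{20} e_{1} + \frac{534}{25} e_{2} + \frac{1911}{50} e_{12} + \frac{231}{8} e_{13} + \frac{399}{20} e_{123}
step 4: \frac{91}{40} + \frac{371}{20} e_{2} + \frac{3941}{100} e_{3} + \frac{56}{5} e_{13} - \frac{1141}{50} e_{23} + \frac{42}{25} e_{123}
Answer: \frac{91}{40} + \frac{371}{20} e_{2} + \frac{3941}{100} e_{3} + \frac{56}{5} e_{13} - \frac{1141}{50} e_{23} + \frac{42}{25} e_{123}


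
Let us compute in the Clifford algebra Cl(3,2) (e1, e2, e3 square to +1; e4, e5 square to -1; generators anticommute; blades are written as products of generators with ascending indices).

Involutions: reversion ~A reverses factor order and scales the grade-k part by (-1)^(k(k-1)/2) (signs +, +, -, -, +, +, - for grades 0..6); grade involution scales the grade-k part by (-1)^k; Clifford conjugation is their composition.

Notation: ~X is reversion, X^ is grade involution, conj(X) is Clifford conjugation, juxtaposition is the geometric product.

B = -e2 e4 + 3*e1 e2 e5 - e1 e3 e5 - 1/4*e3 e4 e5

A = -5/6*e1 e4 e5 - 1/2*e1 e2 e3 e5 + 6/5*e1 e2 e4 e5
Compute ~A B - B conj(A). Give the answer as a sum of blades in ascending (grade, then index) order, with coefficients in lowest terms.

first term: -1/2*e2 - 3/2*e3 + 18/5*e4 + 5/24*e1 e3 - 6/5*e1 e5 - 5/2*e2 e4 + 5/6*e3 e4 + 3/10*e1 e2 e3 - 1/8*e1 e2 e4 - 5/6*e1 e2 e5 - 6/5*e2 e3 e4 - 1/2*e1 e3 e4 e5
second term: 1/2*e2 + 3/2*e3 - 18/5*e4 + 5/24*e1 e3 - 6/5*e1 e5 - 5/2*e2 e4 + 5/6*e3 e4 + 3/10*e1 e2 e3 - 1/8*e1 e2 e4 - 5/6*e1 e2 e5 - 6/5*e2 e3 e4 + 1/2*e1 e3 e4 e5
Answer: -e2 - 3*e3 + 36/5*e4 - e1 e3 e4 e5


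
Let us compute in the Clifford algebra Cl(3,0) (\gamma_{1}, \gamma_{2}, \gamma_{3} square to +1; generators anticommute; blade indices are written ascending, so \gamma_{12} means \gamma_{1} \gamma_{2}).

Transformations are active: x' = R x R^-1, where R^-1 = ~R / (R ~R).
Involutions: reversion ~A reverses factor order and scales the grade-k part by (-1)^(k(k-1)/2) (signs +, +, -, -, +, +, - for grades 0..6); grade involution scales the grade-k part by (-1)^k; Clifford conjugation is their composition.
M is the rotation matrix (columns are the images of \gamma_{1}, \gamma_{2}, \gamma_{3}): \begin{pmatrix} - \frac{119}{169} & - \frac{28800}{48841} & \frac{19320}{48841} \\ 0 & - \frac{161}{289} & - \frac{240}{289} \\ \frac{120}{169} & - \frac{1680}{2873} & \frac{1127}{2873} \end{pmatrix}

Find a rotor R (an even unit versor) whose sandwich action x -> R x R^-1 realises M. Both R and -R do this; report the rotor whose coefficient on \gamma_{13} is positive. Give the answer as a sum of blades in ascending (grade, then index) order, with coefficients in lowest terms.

Method: write R = a + b12*\gamma_{12} + b13*\gamma_{13} + b23*\gamma_{23} with a^2 + b12^2 + b13^2 + b23^2 = 1 (so R^-1 = ~R). Expanding the columns R e_j ~R gives tr M = 4a^2 - 1 and, from the antisymmetric part, M21 - M12 = -4a*b12, M13 - M31 = 4a*b13, M32 - M23 = -4a*b23.
Here tr M = -\frac{42441}{48841}, so a^2 = (1 + tr M)/4 = \frac{1600}{48841} and a = ±\frac{40}{221}. Taking a = \frac{40}{221}: M21 - M12 = \frac{28800}{48841}, M13 - M31 = -\frac{15360}{48841}, M32 - M23 = \frac{12000}{48841}, giving b12 = -\frac{180}{221}, b13 = -\frac{96}{221}, b23 = -\frac{75}{221}, i.e. R = \frac{40}{221} - \frac{180}{221} \gamma_{12} - \frac{96}{221} \gamma_{13} - \frac{75}{221} \gamma_{23}.
Its \gamma_{13} coefficient is negative, so report the other preimage -R.
Answer: -\frac{40}{221} + \frac{180}{221} \gamma_{12} + \frac{96}{221} \gamma_{13} + \frac{75}{221} \gamma_{23}. Note: both R and -R realise this M (trace -\frac{42441}{48841}); the covering map identifies them, and the \gamma_{13}-coefficient sign is the tie-breaker.
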